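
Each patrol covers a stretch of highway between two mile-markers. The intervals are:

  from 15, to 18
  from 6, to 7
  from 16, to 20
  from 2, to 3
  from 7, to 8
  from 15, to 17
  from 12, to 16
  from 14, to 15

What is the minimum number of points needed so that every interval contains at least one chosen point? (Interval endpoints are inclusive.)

4

Sort by right endpoint; whenever an interval is uncovered, place a point at its right end.
Sorted: [2,3] [6,7] [7,8] [14,15] [12,16] [15,17] [15,18] [16,20]
{[2,3]} hit by 3; {[6,7],[7,8]} hit by 7; {[14,15],[12,16],[15,17],[15,18]} hit by 15; {[16,20]} hit by 20.
Points: 3, 7, 15, 20 (4 total).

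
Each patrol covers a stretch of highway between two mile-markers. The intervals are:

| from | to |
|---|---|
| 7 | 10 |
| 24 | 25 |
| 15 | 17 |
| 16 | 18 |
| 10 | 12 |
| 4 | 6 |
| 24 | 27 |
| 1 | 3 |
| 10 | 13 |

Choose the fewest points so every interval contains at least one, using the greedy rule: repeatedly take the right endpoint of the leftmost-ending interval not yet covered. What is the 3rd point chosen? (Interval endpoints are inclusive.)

Sort by right endpoint; whenever an interval is uncovered, place a point at its right end.
By right end: [1,3]  [4,6]  [7,10]  [10,12]  [10,13]  [15,17]  [16,18]  [24,25]  [24,27]
[1,3] uncovered → point at 3; [4,6] uncovered → point at 6; [7,10] uncovered → point at 10; [15,17] uncovered → point at 17; [24,25] uncovered → point at 25.
Points: 3, 6, 10, 17, 25 (5 total).

10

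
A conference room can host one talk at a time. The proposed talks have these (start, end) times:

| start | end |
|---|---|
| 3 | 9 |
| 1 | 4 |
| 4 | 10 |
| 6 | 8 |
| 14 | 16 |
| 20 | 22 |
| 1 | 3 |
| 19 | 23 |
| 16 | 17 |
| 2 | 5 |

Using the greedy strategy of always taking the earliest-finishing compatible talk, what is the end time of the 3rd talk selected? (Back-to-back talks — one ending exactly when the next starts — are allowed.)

16

Sorted by end: (1,3)  (1,4)  (2,5)  (6,8)  (3,9)  (4,10)  (14,16)  (16,17)  (20,22)  (19,23)
take (1,3); take (6,8); take (14,16); take (16,17); take (20,22).
Selected: (1,3) (6,8) (14,16) (16,17) (20,22)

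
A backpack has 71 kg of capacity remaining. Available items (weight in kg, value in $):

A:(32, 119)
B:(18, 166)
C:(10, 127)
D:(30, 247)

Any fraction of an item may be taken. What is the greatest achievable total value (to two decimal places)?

588.34

Sort by value per unit weight and fill in that order.
Ratios (sorted): C 12.70, B 9.22, D 8.23, A 3.72
take C (10 @ 127); take B (18 @ 166); take D (30 @ 247); take 13/32 of A → 48.34. Capacity used 71/71.
Total value = 588.34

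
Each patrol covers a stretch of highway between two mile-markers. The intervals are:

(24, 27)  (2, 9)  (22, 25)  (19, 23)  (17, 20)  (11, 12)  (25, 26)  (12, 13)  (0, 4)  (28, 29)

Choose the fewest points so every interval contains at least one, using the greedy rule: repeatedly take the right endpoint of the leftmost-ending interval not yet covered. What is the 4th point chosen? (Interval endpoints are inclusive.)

Process intervals by earliest right end; each time one isn't hit yet, stab at its right endpoint.
By right end: [0,4]  [2,9]  [11,12]  [12,13]  [17,20]  [19,23]  [22,25]  [25,26]  [24,27]  [28,29]
[0,4] uncovered → point at 4; [11,12] uncovered → point at 12; [17,20] uncovered → point at 20; [22,25] uncovered → point at 25; [28,29] uncovered → point at 29.
Points: 4, 12, 20, 25, 29 (5 total).

25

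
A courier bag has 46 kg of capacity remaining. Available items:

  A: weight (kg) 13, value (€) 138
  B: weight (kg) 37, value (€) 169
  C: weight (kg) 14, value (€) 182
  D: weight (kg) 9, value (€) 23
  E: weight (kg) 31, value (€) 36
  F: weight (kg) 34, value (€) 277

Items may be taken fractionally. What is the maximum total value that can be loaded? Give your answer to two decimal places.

Sort by value per unit weight and fill in that order.
Ratios (sorted): C 13.00, A 10.62, F 8.15, B 4.57, D 2.56, E 1.16
take C (14 @ 182); take A (13 @ 138); take 19/34 of F → 154.79. Capacity used 46/46.
Total value = 474.79

474.79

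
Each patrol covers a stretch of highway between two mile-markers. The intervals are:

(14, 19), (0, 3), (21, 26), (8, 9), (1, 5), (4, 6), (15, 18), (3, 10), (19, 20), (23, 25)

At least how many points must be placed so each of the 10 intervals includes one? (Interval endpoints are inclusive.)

By right end: [0,3]  [1,5]  [4,6]  [8,9]  [3,10]  [15,18]  [14,19]  [19,20]  [23,25]  [21,26]
[0,3] uncovered → point at 3; [4,6] uncovered → point at 6; [8,9] uncovered → point at 9; [15,18] uncovered → point at 18; [19,20] uncovered → point at 20; [23,25] uncovered → point at 25.
Points: 3, 6, 9, 18, 20, 25 (6 total).

6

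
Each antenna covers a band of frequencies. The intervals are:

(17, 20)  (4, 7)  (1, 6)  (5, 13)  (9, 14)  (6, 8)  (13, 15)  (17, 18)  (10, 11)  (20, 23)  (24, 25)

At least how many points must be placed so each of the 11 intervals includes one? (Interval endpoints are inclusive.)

6

Sort by right endpoint; whenever an interval is uncovered, place a point at its right end.
Sorted: [1,6] [4,7] [6,8] [10,11] [5,13] [9,14] [13,15] [17,18] [17,20] [20,23] [24,25]
{[1,6],[4,7],[6,8]} hit by 6; {[10,11],[5,13],[9,14]} hit by 11; {[13,15]} hit by 15; {[17,18],[17,20]} hit by 18; {[20,23]} hit by 23; {[24,25]} hit by 25.
Points: 6, 11, 15, 18, 23, 25 (6 total).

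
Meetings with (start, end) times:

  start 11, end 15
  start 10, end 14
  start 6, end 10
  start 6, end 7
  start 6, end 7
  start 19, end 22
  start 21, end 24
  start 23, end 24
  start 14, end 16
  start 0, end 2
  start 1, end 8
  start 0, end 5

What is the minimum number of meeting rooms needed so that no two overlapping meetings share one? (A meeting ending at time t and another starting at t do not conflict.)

The answer is the maximum number of intervals overlapping at any instant.
Events (time:±→running): 0:+→1 0:+→2 1:+→3 2:-→2 5:-→1 6:+→2 6:+→3 6:+→4 … peak 4.

4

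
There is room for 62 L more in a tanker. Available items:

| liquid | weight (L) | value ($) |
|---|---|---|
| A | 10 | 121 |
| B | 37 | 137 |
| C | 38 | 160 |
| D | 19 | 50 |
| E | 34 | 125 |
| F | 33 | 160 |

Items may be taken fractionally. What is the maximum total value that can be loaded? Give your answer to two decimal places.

361.00

Greedy by value/weight ratio, highest first.
Ratios (sorted): A 12.10, F 4.85, C 4.21, B 3.70, E 3.68, D 2.63
take A (10 @ 121); take F (33 @ 160); take 19/38 of C → 80.00. Capacity used 62/62.
Total value = 361.00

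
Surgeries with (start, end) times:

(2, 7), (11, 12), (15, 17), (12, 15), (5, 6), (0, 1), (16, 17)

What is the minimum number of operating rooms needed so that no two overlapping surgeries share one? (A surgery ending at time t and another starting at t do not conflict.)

2

starts: [0, 2, 5, 11, 12, 15, 16]
ends:   [1, 6, 7, 12, 15, 17, 17]
s0→1 e1→0 s2→1 s5→2  — peak 2.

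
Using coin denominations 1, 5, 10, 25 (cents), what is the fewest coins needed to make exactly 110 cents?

5

Greedy: take as many of the largest coin as possible, then repeat with the remainder.
110 = 4×25 + 1×10
Total coins = 4 + 1 = 5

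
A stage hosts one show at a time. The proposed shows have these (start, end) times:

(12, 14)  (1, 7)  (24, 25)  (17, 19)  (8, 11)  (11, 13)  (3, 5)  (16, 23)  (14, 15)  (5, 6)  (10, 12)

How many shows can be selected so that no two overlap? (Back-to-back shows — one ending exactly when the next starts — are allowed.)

Greedy by earliest finish: after sorting by end time, pick each interval compatible with the last pick.
Sorted by end: (3,5)  (5,6)  (1,7)  (8,11)  (10,12)  (11,13)  (12,14)  (14,15)  (17,19)  (16,23)  (24,25)
take (3,5); take (5,6); take (8,11); skip (10,12); take (11,13); take (14,15); take (17,19); take (24,25).
Selected 7 shows.

7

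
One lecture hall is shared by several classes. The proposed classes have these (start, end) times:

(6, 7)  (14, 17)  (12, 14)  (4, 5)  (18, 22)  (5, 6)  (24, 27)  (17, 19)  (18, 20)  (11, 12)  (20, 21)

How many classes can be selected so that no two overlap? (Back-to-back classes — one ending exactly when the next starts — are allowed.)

9

Sorted by end: (4,5)  (5,6)  (6,7)  (11,12)  (12,14)  (14,17)  (17,19)  (18,20)  (20,21)  (18,22)  (24,27)
take (4,5); take (5,6); take (6,7); take (11,12); take (12,14); take (14,17); take (17,19); skip (18,20); take (20,21); skip (18,22); take (24,27).
Selected 9 classes.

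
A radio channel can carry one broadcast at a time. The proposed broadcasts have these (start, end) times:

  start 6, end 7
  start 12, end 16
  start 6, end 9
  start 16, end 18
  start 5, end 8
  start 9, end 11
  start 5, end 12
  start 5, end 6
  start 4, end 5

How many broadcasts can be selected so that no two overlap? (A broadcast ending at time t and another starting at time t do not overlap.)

Greedy by earliest finish: after sorting by end time, pick each interval compatible with the last pick.
Sorted by end: (4,5)  (5,6)  (6,7)  (5,8)  (6,9)  (9,11)  (5,12)  (12,16)  (16,18)
take (4,5); take (5,6); take (6,7); skip (6,9); take (9,11); take (12,16); take (16,18).
Selected 6 broadcasts.

6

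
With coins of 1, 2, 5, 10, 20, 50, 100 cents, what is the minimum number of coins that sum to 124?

4

Greedy: take as many of the largest coin as possible, then repeat with the remainder.
124 − 1×100→24 − 1×20→4 − 2×2→0
Total coins = 1 + 1 + 2 = 4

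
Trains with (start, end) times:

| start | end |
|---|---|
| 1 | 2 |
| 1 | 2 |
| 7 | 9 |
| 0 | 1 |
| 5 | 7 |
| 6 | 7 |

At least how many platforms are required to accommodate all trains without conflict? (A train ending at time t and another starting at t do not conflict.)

Events (time:±→running): 0:+→1 1:-→0 1:+→1 1:+→2 … peak 2.

2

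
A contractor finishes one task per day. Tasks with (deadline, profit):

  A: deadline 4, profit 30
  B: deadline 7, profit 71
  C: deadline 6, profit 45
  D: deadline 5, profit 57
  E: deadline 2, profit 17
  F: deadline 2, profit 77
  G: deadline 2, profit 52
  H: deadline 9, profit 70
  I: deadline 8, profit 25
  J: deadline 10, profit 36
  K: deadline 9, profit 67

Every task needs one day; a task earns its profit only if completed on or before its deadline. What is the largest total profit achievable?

530

Take jobs in profit order; each goes to the latest open slot no later than its deadline.
Profit order: F=77 B=71 H=70 K=67 D=57 G=52 C=45 J=36 A=30 I=25 E=17
Assign: F→slot 2, B→slot 7, H→slot 9, K→slot 8, D→slot 5, G→slot 1, C→slot 6, J→slot 10, A→slot 4, I→slot 3, E skipped.
Slots: [1:G] [2:F] [3:I] [4:A] [5:D] [6:C] [7:B] [8:K] [9:H] [10:J]
Profit = 52 + 77 + 25 + 30 + 57 + 45 + 71 + 67 + 70 + 36 = 530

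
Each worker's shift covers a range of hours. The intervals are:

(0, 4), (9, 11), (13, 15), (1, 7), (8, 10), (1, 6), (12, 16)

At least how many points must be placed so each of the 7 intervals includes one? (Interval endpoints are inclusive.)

3

Sort by right endpoint; whenever an interval is uncovered, place a point at its right end.
Sorted: [0,4] [1,6] [1,7] [8,10] [9,11] [13,15] [12,16]
{[0,4],[1,6],[1,7]} hit by 4; {[8,10],[9,11]} hit by 10; {[13,15],[12,16]} hit by 15.
Points: 4, 10, 15 (3 total).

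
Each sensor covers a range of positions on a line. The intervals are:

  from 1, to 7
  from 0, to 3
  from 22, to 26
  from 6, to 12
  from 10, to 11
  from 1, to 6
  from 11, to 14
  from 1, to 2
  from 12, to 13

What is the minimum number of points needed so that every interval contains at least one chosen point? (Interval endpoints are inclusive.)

4

Sorted: [1,2] [0,3] [1,6] [1,7] [10,11] [6,12] [12,13] [11,14] [22,26]
{[1,2],[0,3],[1,6],[1,7]} hit by 2; {[10,11],[6,12]} hit by 11; {[12,13],[11,14]} hit by 13; {[22,26]} hit by 26.
Points: 2, 11, 13, 26 (4 total).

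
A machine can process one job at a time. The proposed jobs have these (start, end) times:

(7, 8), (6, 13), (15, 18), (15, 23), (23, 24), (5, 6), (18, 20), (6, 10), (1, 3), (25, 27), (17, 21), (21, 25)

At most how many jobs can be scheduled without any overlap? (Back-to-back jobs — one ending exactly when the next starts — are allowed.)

7

Sorted by end: (1,3)  (5,6)  (7,8)  (6,10)  (6,13)  (15,18)  (18,20)  (17,21)  (15,23)  (23,24)  (21,25)  (25,27)
take (1,3); take (5,6); take (7,8); skip (6,10); skip (6,13); take (15,18); take (18,20); skip (17,21); take (23,24); skip (21,25); take (25,27).
Selected 7 jobs.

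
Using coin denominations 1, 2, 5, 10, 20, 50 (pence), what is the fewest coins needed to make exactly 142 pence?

5

142 = 2×50 + 2×20 + 1×2
Total coins = 2 + 2 + 1 = 5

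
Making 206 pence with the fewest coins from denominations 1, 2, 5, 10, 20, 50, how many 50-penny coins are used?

Greedy: take as many of the largest coin as possible, then repeat with the remainder.
206 − 4×50→6 − 1×5→1 − 1×1→0
Count of 50: 4

4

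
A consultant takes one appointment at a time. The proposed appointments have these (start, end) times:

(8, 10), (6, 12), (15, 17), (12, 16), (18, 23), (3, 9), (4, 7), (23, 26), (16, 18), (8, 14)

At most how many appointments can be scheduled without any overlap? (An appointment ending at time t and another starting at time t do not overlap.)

6

Order by finish time; keep every interval that doesn't clash with the previous kept one.
Sorted by end: (4,7)  (3,9)  (8,10)  (6,12)  (8,14)  (12,16)  (15,17)  (16,18)  (18,23)  (23,26)
take (4,7); take (8,10); skip (6,12); skip (8,14); take (12,16); take (16,18); take (18,23); take (23,26).
Selected 6 appointments.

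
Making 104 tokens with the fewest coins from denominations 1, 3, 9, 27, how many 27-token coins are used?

Greedy: take as many of the largest coin as possible, then repeat with the remainder.
104 − 3×27→23 − 2×9→5 − 1×3→2 − 2×1→0
Count of 27: 3

3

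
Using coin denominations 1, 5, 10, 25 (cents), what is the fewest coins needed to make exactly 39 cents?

39 − 1×25→14 − 1×10→4 − 4×1→0
Total coins = 1 + 1 + 4 = 6

6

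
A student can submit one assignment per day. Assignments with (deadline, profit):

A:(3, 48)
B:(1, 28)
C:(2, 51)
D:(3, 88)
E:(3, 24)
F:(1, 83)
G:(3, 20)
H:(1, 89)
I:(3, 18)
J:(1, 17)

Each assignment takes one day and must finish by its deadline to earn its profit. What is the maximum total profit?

Take jobs in profit order; each goes to the latest open slot no later than its deadline.
Profit order: H=89 D=88 F=83 C=51 A=48 B=28 E=24 G=20 I=18 J=17
Assign: H→slot 1, D→slot 3, F skipped, C→slot 2, A skipped, B skipped, E skipped, G skipped, I skipped, J skipped.
Slots: [1:H] [2:C] [3:D]
Profit = 89 + 51 + 88 = 228

228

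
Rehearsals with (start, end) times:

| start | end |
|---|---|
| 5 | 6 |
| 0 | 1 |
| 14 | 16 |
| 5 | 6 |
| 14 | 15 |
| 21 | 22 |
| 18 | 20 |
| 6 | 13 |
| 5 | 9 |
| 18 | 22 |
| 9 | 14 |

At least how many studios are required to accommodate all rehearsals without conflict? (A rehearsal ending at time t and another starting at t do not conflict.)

starts: [0, 5, 5, 5, 6, 9, 14, 14, 18, 18, 21]
ends:   [1, 6, 6, 9, 13, 14, 15, 16, 20, 22, 22]
s0→1 e1→0 s5→1 s5→2 s5→3  — peak 3.

3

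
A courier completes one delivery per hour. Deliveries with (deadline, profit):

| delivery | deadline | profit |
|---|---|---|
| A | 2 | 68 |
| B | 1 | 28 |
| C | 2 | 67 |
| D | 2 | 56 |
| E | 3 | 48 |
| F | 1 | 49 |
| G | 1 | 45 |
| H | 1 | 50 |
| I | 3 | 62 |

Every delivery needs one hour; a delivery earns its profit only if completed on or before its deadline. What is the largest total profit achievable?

197

Take jobs in profit order; each goes to the latest open slot no later than its deadline.
By profit: A(d2,68), C(d2,67), I(d3,62), D(d2,56), H(d1,50), F(d1,49), E(d3,48), G(d1,45), B(d1,28)
A→slot 2; C→slot 1; I→slot 3; D skipped; H skipped; F skipped; E skipped; G skipped; B skipped.
Profit = 67 + 68 + 62 = 197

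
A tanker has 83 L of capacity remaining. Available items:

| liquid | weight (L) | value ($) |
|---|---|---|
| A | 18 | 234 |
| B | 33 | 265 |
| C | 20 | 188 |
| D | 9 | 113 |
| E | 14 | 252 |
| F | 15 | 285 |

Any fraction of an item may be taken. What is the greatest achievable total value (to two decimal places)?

Ratios (sorted): F 19.00, E 18.00, A 13.00, D 12.56, C 9.40, B 8.03
take F (15 @ 285); take E (14 @ 252); take A (18 @ 234); take D (9 @ 113); take C (20 @ 188); take 7/33 of B → 56.21. Capacity used 83/83.
Total value = 1128.21

1128.21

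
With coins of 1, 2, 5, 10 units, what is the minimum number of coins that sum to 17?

Use the largest denomination that fits, subtract, and repeat.
17 = 1×10 + 1×5 + 1×2
Total coins = 1 + 1 + 1 = 3

3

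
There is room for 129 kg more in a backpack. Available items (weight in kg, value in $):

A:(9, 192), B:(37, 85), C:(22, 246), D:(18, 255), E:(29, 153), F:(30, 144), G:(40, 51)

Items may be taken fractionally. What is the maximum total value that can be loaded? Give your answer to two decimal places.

1038.24

Order: A (192/9=21.33) > D (255/18=14.17) > C (246/22=11.18) > E (153/29=5.28) > F (144/30=4.80) > B (85/37=2.30) > G (51/40=1.27)
Fill: take A (9 @ 192) → take D (18 @ 255) → take C (22 @ 246) → take E (29 @ 153) → take F (30 @ 144) → take 21/37 of B → 48.24; 129/129 used.
Total value = 1038.24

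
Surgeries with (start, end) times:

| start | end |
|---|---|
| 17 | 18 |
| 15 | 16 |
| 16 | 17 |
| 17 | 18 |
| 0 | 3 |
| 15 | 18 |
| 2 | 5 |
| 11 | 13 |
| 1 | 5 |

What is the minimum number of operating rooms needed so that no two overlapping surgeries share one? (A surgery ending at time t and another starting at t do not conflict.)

Events (time:±→running): 0:+→1 1:+→2 2:+→3 … peak 3.

3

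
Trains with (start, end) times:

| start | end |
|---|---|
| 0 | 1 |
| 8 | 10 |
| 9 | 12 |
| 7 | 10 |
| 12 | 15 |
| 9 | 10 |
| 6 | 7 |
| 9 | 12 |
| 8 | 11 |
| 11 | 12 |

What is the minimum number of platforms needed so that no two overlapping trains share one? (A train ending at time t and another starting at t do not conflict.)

starts: [0, 6, 7, 8, 8, 9, 9, 9, 11, 12]
ends:   [1, 7, 10, 10, 10, 11, 12, 12, 12, 15]
s0→1 e1→0 s6→1 e7→0 s7→1 s8→2 s8→3 s9→4 s9→5 s9→6  — peak 6.

6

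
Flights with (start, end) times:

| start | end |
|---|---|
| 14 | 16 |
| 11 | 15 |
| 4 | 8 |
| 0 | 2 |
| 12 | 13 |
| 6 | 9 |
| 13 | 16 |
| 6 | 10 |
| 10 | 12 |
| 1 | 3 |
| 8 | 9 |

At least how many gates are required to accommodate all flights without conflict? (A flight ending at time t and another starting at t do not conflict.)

starts: [0, 1, 4, 6, 6, 8, 10, 11, 12, 13, 14]
ends:   [2, 3, 8, 9, 9, 10, 12, 13, 15, 16, 16]
s0→1 s1→2 e2→1 e3→0 s4→1 s6→2 s6→3  — peak 3.

3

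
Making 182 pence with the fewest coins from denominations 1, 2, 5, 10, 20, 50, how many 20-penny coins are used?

Greedy: take as many of the largest coin as possible, then repeat with the remainder.
182 = 3×50 + 1×20 + 1×10 + 1×2
Count of 20: 1

1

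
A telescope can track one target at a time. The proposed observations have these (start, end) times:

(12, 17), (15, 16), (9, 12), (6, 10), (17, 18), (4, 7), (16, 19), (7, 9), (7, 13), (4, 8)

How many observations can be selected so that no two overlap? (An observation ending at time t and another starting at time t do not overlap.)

5

By end time: (4,7), (4,8), (7,9), (6,10), (9,12), (7,13), (15,16), (12,17), (17,18), (16,19).
Pick (4,7); next start ≥ 7 → (7,9); next start ≥ 9 → (9,12); next start ≥ 12 → (15,16); next start ≥ 16 → (17,18).
Selected 5 observations.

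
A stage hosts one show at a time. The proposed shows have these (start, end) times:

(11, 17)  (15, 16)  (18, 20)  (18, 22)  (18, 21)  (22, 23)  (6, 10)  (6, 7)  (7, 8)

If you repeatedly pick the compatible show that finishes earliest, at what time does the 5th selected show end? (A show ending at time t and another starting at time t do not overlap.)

Order by finish time; keep every interval that doesn't clash with the previous kept one.
Sorted by end: (6,7)  (7,8)  (6,10)  (15,16)  (11,17)  (18,20)  (18,21)  (18,22)  (22,23)
take (6,7); take (7,8); take (15,16); skip (11,17); take (18,20); take (22,23).
Selected: (6,7) (7,8) (15,16) (18,20) (22,23)

23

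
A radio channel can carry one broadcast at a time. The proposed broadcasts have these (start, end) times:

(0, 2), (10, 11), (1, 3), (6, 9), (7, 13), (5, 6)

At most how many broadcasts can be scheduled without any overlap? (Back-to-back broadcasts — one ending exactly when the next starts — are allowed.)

4

Sort by end time and greedily take each interval whose start is ≥ the last chosen end.
Sorted by end: (0,2)  (1,3)  (5,6)  (6,9)  (10,11)  (7,13)
take (0,2); take (5,6); take (6,9); take (10,11).
Selected 4 broadcasts.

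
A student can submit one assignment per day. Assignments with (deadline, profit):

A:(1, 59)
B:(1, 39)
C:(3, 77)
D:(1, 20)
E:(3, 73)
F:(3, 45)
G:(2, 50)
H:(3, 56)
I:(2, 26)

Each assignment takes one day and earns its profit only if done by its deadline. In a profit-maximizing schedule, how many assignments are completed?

Sort by profit descending; place each in the latest free slot ≤ its deadline.
Profit order: C=77 E=73 A=59 H=56 G=50 F=45 B=39 I=26 D=20
Assign: C→slot 3, E→slot 2, A→slot 1, H skipped, G skipped, F skipped, B skipped, I skipped, D skipped.
Slots: [1:A] [2:E] [3:C]
3 of 9 scheduled.

3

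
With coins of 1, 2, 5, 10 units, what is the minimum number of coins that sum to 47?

Greedy: take as many of the largest coin as possible, then repeat with the remainder.
47 − 4×10→7 − 1×5→2 − 1×2→0
Total coins = 4 + 1 + 1 = 6

6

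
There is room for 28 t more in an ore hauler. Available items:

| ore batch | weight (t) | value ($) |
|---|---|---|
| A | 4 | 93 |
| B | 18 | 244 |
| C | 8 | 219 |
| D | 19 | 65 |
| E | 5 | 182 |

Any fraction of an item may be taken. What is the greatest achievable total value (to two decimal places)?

643.11

Order: E (182/5=36.40) > C (219/8=27.38) > A (93/4=23.25) > B (244/18=13.56) > D (65/19=3.42)
Fill: take E (5 @ 182) → take C (8 @ 219) → take A (4 @ 93) → take 11/18 of B → 149.11; 28/28 used.
Total value = 643.11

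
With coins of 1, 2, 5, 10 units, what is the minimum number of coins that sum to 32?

4

32 − 3×10→2 − 1×2→0
Total coins = 3 + 1 = 4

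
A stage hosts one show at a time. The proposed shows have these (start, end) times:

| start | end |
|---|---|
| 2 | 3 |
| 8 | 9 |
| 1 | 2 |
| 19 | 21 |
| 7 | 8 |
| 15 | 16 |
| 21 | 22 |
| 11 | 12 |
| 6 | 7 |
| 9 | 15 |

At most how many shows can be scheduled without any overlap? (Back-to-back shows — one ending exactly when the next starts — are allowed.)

By end time: (1,2), (2,3), (6,7), (7,8), (8,9), (11,12), (9,15), (15,16), (19,21), (21,22).
Pick (1,2); next start ≥ 2 → (2,3); next start ≥ 3 → (6,7); next start ≥ 7 → (7,8); next start ≥ 8 → (8,9); next start ≥ 9 → (11,12); next start ≥ 12 → (15,16); next start ≥ 16 → (19,21); next start ≥ 21 → (21,22).
Selected 9 shows.

9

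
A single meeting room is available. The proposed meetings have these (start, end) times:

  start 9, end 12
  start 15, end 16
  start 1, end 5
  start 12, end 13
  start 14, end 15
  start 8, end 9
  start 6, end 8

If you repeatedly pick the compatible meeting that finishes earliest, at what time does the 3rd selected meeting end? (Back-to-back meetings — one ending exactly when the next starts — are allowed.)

Sort by end time and greedily take each interval whose start is ≥ the last chosen end.
Sorted by end: (1,5)  (6,8)  (8,9)  (9,12)  (12,13)  (14,15)  (15,16)
take (1,5); take (6,8); take (8,9); take (9,12); take (12,13); take (14,15); take (15,16).
Selected: (1,5) (6,8) (8,9) (9,12) (12,13) (14,15) (15,16)

9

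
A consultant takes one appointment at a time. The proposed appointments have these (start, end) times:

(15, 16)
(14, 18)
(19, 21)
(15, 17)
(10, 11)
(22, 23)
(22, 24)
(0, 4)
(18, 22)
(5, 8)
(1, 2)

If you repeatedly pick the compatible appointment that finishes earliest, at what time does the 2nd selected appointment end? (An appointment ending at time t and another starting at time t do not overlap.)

8

By end time: (1,2), (0,4), (5,8), (10,11), (15,16), (15,17), (14,18), (19,21), (18,22), (22,23), (22,24).
Pick (1,2); next start ≥ 2 → (5,8); next start ≥ 8 → (10,11); next start ≥ 11 → (15,16); next start ≥ 16 → (19,21); next start ≥ 21 → (22,23).
Selected: (1,2) (5,8) (10,11) (15,16) (19,21) (22,23)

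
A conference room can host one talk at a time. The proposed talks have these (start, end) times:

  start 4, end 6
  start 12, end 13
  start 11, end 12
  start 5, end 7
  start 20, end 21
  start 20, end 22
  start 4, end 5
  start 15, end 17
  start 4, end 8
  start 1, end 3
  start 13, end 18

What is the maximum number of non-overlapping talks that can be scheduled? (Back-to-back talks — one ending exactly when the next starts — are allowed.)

Sorted by end: (1,3)  (4,5)  (4,6)  (5,7)  (4,8)  (11,12)  (12,13)  (15,17)  (13,18)  (20,21)  (20,22)
take (1,3); take (4,5); take (5,7); take (11,12); take (12,13); take (15,17); take (20,21).
Selected 7 talks.

7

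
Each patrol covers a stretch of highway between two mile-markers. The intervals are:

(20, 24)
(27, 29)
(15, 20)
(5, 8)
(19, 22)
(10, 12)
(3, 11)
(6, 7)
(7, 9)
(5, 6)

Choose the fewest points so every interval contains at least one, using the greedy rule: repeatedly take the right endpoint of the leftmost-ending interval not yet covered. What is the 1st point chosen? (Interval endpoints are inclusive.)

6

Process intervals by earliest right end; each time one isn't hit yet, stab at its right endpoint.
Sorted: [5,6] [6,7] [5,8] [7,9] [3,11] [10,12] [15,20] [19,22] [20,24] [27,29]
{[5,6],[6,7],[5,8]} hit by 6; {[7,9],[3,11]} hit by 9; {[10,12]} hit by 12; {[15,20],[19,22],[20,24]} hit by 20; {[27,29]} hit by 29.
Points: 6, 9, 12, 20, 29 (5 total).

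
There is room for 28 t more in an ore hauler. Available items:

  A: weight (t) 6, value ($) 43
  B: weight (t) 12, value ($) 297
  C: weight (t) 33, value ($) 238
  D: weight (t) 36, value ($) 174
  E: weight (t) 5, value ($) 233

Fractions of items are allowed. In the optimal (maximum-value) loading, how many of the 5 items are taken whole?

Sort by value per unit weight and fill in that order.
Order: E (233/5=46.60) > B (297/12=24.75) > C (238/33=7.21) > A (43/6=7.17) > D (174/36=4.83)
Fill: take E (5 @ 233) → take B (12 @ 297) → take 11/33 of C → 79.33; 28/28 used.
2 item(s) taken whole; one partial (take 11/33 of C).

2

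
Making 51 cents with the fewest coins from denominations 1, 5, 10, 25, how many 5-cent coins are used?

51 = 2×25 + 1×1
Count of 5: 0

0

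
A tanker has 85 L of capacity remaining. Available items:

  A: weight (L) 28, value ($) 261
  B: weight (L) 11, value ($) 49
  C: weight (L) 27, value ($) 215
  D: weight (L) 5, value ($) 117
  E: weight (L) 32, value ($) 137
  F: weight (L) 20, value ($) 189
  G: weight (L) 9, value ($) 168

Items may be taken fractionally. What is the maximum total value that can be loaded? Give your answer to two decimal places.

918.15

Ratios (sorted): D 23.40, G 18.67, F 9.45, A 9.32, C 7.96, B 4.45, E 4.28
take D (5 @ 117); take G (9 @ 168); take F (20 @ 189); take A (28 @ 261); take 23/27 of C → 183.15. Capacity used 85/85.
Total value = 918.15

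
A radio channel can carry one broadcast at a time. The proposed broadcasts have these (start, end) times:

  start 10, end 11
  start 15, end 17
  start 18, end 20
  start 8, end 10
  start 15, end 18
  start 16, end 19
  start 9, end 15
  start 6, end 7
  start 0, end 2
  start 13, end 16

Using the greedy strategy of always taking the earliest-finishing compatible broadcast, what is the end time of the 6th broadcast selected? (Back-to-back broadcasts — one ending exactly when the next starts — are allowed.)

By end time: (0,2), (6,7), (8,10), (10,11), (9,15), (13,16), (15,17), (15,18), (16,19), (18,20).
Pick (0,2); next start ≥ 2 → (6,7); next start ≥ 7 → (8,10); next start ≥ 10 → (10,11); next start ≥ 11 → (13,16); next start ≥ 16 → (16,19).
Selected: (0,2) (6,7) (8,10) (10,11) (13,16) (16,19)

19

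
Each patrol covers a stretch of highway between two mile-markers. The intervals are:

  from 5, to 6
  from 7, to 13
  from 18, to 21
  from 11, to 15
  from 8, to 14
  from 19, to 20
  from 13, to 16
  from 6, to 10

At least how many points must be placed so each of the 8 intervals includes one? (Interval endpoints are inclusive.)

Sort by right endpoint; whenever an interval is uncovered, place a point at its right end.
By right end: [5,6]  [6,10]  [7,13]  [8,14]  [11,15]  [13,16]  [19,20]  [18,21]
[5,6] uncovered → point at 6; [7,13] uncovered → point at 13; [19,20] uncovered → point at 20.
Points: 6, 13, 20 (3 total).

3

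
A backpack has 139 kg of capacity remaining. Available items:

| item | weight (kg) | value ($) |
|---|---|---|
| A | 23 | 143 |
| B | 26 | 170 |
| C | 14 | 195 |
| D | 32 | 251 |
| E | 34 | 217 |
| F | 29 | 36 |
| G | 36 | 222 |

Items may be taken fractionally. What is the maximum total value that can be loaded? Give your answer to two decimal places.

Greedy by value/weight ratio, highest first.
Order: C (195/14=13.93) > D (251/32=7.84) > B (170/26=6.54) > E (217/34=6.38) > A (143/23=6.22) > G (222/36=6.17) > F (36/29=1.24)
Fill: take C (14 @ 195) → take D (32 @ 251) → take B (26 @ 170) → take E (34 @ 217) → take A (23 @ 143) → take 10/36 of G → 61.67; 139/139 used.
Total value = 1037.67

1037.67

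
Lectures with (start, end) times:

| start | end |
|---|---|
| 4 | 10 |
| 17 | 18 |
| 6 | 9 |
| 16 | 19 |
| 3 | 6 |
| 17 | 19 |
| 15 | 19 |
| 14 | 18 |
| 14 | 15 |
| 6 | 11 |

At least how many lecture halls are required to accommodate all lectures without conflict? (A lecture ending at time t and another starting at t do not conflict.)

Events (time:±→running): 3:+→1 4:+→2 6:-→1 6:+→2 6:+→3 9:-→2 10:-→1 11:-→0 14:+→1 14:+→2 15:-→1 15:+→2 16:+→3 17:+→4 17:+→5 … peak 5.

5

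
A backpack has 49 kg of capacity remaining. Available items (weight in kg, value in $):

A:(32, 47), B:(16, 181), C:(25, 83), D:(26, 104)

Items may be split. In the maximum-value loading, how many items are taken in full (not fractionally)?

Sort by value per unit weight and fill in that order.
Order: B (181/16=11.31) > D (104/26=4.00) > C (83/25=3.32) > A (47/32=1.47)
Fill: take B (16 @ 181) → take D (26 @ 104) → take 7/25 of C → 23.24; 49/49 used.
2 item(s) taken whole; one partial (take 7/25 of C).

2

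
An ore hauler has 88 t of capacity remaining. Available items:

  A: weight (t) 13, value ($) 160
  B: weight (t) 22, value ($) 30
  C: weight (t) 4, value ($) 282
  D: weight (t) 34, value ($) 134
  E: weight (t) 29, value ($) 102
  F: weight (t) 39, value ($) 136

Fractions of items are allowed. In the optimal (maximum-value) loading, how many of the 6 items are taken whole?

Sort by value per unit weight and fill in that order.
Order: C (282/4=70.50) > A (160/13=12.31) > D (134/34=3.94) > E (102/29=3.52) > F (136/39=3.49) > B (30/22=1.36)
Fill: take C (4 @ 282) → take A (13 @ 160) → take D (34 @ 134) → take E (29 @ 102) → take 8/39 of F → 27.90; 88/88 used.
4 item(s) taken whole; one partial (take 8/39 of F).

4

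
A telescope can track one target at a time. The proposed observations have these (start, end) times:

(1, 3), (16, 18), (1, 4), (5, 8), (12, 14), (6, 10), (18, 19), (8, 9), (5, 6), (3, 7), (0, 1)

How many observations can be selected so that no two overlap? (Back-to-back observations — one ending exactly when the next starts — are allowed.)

7

Order by finish time; keep every interval that doesn't clash with the previous kept one.
Sorted by end: (0,1)  (1,3)  (1,4)  (5,6)  (3,7)  (5,8)  (8,9)  (6,10)  (12,14)  (16,18)  (18,19)
take (0,1); take (1,3); take (5,6); take (8,9); take (12,14); take (16,18); take (18,19).
Selected 7 observations.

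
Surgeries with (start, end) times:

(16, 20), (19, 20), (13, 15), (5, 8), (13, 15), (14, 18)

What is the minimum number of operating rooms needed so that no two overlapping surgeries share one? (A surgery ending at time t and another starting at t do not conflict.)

Events (time:±→running): 5:+→1 8:-→0 13:+→1 13:+→2 14:+→3 … peak 3.

3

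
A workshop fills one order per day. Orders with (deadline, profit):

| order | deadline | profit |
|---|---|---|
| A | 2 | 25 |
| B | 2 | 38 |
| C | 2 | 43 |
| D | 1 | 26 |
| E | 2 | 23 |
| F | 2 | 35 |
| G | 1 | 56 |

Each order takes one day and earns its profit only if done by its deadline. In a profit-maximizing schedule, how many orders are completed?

2

Sort by profit descending; place each in the latest free slot ≤ its deadline.
By profit: G(d1,56), C(d2,43), B(d2,38), F(d2,35), D(d1,26), A(d2,25), E(d2,23)
G→slot 1; C→slot 2; B skipped; F skipped; D skipped; A skipped; E skipped.
2 of 7 scheduled.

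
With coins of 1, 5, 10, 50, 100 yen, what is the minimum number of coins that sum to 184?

184 = 1×100 + 1×50 + 3×10 + 4×1
Total coins = 1 + 1 + 3 + 4 = 9

9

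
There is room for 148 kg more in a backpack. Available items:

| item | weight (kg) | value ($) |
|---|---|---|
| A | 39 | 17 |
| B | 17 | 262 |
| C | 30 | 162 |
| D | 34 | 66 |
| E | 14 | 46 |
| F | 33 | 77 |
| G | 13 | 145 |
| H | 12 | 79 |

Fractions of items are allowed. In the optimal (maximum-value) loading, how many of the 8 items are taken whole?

Sort by value per unit weight and fill in that order.
Ratios (sorted): B 15.41, G 11.15, H 6.58, C 5.40, E 3.29, F 2.33, D 1.94, A 0.44
take B (17 @ 262); take G (13 @ 145); take H (12 @ 79); take C (30 @ 162); take E (14 @ 46); take F (33 @ 77); take 29/34 of D → 56.29. Capacity used 148/148.
6 item(s) taken whole; one partial (take 29/34 of D).

6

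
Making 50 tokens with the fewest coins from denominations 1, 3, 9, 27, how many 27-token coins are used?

1

Greedy: take as many of the largest coin as possible, then repeat with the remainder.
50 − 1×27→23 − 2×9→5 − 1×3→2 − 2×1→0
Count of 27: 1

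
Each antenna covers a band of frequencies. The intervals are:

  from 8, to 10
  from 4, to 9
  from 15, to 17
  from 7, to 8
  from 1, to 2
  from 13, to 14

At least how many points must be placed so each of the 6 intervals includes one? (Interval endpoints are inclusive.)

4

Sorted: [1,2] [7,8] [4,9] [8,10] [13,14] [15,17]
{[1,2]} hit by 2; {[7,8],[4,9],[8,10]} hit by 8; {[13,14]} hit by 14; {[15,17]} hit by 17.
Points: 2, 8, 14, 17 (4 total).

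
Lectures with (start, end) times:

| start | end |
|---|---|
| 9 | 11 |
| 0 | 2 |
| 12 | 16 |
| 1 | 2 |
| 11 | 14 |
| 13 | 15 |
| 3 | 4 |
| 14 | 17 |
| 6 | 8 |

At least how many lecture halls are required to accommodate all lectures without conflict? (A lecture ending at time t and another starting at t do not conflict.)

3

Count concurrent intervals with a sweep; the peak is the room count.
Events (time:±→running): 0:+→1 1:+→2 2:-→1 2:-→0 3:+→1 4:-→0 6:+→1 8:-→0 9:+→1 11:-→0 11:+→1 12:+→2 13:+→3 … peak 3.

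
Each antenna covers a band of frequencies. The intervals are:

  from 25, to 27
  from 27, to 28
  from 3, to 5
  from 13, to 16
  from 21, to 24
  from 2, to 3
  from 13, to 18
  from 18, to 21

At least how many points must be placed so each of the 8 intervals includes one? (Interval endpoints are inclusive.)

Sorted: [2,3] [3,5] [13,16] [13,18] [18,21] [21,24] [25,27] [27,28]
{[2,3],[3,5]} hit by 3; {[13,16],[13,18]} hit by 16; {[18,21],[21,24]} hit by 21; {[25,27],[27,28]} hit by 27.
Points: 3, 16, 21, 27 (4 total).

4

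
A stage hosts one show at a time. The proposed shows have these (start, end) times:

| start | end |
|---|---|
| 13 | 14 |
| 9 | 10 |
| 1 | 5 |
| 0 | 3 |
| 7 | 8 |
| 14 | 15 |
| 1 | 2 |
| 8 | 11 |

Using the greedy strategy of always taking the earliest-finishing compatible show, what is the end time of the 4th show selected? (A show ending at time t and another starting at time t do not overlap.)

Sort by end time and greedily take each interval whose start is ≥ the last chosen end.
Sorted by end: (1,2)  (0,3)  (1,5)  (7,8)  (9,10)  (8,11)  (13,14)  (14,15)
take (1,2); skip (0,3); take (7,8); take (9,10); take (13,14); take (14,15).
Selected: (1,2) (7,8) (9,10) (13,14) (14,15)

14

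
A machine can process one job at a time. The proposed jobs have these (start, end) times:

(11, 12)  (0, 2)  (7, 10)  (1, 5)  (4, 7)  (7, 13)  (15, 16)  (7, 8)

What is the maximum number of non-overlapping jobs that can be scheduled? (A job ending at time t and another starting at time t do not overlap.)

5

Greedy by earliest finish: after sorting by end time, pick each interval compatible with the last pick.
By end time: (0,2), (1,5), (4,7), (7,8), (7,10), (11,12), (7,13), (15,16).
Pick (0,2); next start ≥ 2 → (4,7); next start ≥ 7 → (7,8); next start ≥ 8 → (11,12); next start ≥ 12 → (15,16).
Selected 5 jobs.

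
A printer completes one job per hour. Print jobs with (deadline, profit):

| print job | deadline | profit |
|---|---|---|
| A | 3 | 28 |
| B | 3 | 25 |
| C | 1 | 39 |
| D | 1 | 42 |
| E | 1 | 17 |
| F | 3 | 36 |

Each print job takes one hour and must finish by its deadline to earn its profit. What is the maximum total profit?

Sort by profit descending; place each in the latest free slot ≤ its deadline.
By profit: D(d1,42), C(d1,39), F(d3,36), A(d3,28), B(d3,25), E(d1,17)
D→slot 1; C skipped; F→slot 3; A→slot 2; B skipped; E skipped.
Profit = 42 + 28 + 36 = 106

106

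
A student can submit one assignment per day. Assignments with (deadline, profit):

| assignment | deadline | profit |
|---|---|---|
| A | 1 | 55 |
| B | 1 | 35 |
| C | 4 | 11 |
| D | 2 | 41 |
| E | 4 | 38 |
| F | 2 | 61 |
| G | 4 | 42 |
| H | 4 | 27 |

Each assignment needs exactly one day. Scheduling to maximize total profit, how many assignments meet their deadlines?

4

By profit: F(d2,61), A(d1,55), G(d4,42), D(d2,41), E(d4,38), B(d1,35), H(d4,27), C(d4,11)
F→slot 2; A→slot 1; G→slot 4; D skipped; E→slot 3; B skipped; H skipped; C skipped.
4 of 8 scheduled.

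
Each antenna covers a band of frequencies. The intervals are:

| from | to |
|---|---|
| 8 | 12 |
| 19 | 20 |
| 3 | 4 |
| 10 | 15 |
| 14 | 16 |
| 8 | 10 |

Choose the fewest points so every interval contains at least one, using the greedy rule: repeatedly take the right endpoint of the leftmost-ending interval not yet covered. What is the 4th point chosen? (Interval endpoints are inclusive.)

20

Sort by right endpoint; whenever an interval is uncovered, place a point at its right end.
Sorted: [3,4] [8,10] [8,12] [10,15] [14,16] [19,20]
{[3,4]} hit by 4; {[8,10],[8,12],[10,15]} hit by 10; {[14,16]} hit by 16; {[19,20]} hit by 20.
Points: 4, 10, 16, 20 (4 total).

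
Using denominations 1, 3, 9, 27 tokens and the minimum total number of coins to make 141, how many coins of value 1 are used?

0

Use the largest denomination that fits, subtract, and repeat.
141 − 5×27→6 − 2×3→0
Count of 1: 0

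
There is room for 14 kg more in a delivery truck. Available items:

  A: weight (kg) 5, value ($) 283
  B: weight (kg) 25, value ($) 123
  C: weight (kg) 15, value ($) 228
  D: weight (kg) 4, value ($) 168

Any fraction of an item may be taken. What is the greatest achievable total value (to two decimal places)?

Ratios (sorted): A 56.60, D 42.00, C 15.20, B 4.92
take A (5 @ 283); take D (4 @ 168); take 5/15 of C → 76.00. Capacity used 14/14.
Total value = 527.00

527.00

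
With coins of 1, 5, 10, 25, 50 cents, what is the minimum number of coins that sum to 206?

Use the largest denomination that fits, subtract, and repeat.
206 = 4×50 + 1×5 + 1×1
Total coins = 4 + 1 + 1 = 6

6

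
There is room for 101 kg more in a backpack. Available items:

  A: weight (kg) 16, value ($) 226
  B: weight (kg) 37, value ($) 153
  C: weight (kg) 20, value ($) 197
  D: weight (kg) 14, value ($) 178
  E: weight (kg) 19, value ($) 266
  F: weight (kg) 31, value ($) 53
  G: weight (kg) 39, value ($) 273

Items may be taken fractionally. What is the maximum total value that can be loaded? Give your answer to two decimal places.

1091.00

Order: A (226/16=14.12) > E (266/19=14.00) > D (178/14=12.71) > C (197/20=9.85) > G (273/39=7.00) > B (153/37=4.14) > F (53/31=1.71)
Fill: take A (16 @ 226) → take E (19 @ 266) → take D (14 @ 178) → take C (20 @ 197) → take 32/39 of G → 224.00; 101/101 used.
Total value = 1091.00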